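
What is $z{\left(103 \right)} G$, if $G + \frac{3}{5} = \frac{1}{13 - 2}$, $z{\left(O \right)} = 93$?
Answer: $- \frac{2604}{55} \approx -47.345$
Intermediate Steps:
$G = - \frac{28}{55}$ ($G = - \frac{3}{5} + \frac{1}{13 - 2} = - \frac{3}{5} + \frac{1}{11} = - \frac{28}{55} \approx -0.50909$)
$z{\left(103 \right)} G = 93 \left(- \frac{28}{55}\right) = - \frac{2604}{55}$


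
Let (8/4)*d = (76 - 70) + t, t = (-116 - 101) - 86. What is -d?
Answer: 297/2 ≈ 148.50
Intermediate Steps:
t = -303 (t = -217 - 86 = -303)
d = -297/2 (d = ((76 - 70) - 303)/2 = (6 - 303)/2 = (½)*(-297) = -297/2 ≈ -148.50)
-d = -1*(-297/2) = 297/2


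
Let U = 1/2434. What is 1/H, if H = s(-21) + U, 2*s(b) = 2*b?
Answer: -2434/51113 ≈ -0.047620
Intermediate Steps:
U = 1/2434 ≈ 0.00041085
s(b) = b (s(b) = (2*b)/2 = b)
H = -51113/2434 (H = -21 + 1/2434 = -51113/2434 ≈ -21.000)
1/H = 1/(-51113/2434) = -2434/51113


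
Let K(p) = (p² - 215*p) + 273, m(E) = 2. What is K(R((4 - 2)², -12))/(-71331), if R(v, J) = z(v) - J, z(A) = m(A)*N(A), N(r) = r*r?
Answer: 2417/23777 ≈ 0.10165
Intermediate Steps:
N(r) = r²
z(A) = 2*A²
R(v, J) = -J + 2*v² (R(v, J) = 2*v² - J = -J + 2*v²)
K(p) = 273 + p² - 215*p
K(R((4 - 2)², -12))/(-71331) = (273 + (-1*(-12) + 2*((4 - 2)²)²)² - 215*(-1*(-12) + 2*((4 - 2)²)²))/(-71331) = (273 + (12 + 2*(2²)²)² - 215*(12 + 2*(2²)²))*(-1/71331) = (273 + (12 + 2*4²)² - 215*(12 + 2*4²))*(-1/71331) = (273 + (12 + 2*16)² - 215*(12 + 2*16))*(-1/71331) = (273 + (12 + 32)² - 215*(12 + 32))*(-1/71331) = (273 + 44² - 215*44)*(-1/71331) = (273 + 1936 - 9460)*(-1/71331) = -7251*(-1/71331) = 2417/23777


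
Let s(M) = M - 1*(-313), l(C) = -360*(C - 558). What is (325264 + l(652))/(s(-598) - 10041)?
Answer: -145712/5163 ≈ -28.222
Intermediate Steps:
l(C) = 200880 - 360*C (l(C) = -360*(-558 + C) = 200880 - 360*C)
s(M) = 313 + M (s(M) = M + 313 = 313 + M)
(325264 + l(652))/(s(-598) - 10041) = (325264 + (200880 - 360*652))/((313 - 598) - 10041) = (325264 + (200880 - 234720))/(-285 - 10041) = (325264 - 33840)/(-10326) = 291424*(-1/10326) = -145712/5163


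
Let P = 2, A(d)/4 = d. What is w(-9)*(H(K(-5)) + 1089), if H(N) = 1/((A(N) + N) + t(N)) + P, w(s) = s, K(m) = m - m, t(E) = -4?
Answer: -39267/4 ≈ -9816.8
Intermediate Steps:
A(d) = 4*d
K(m) = 0
H(N) = 2 + 1/(-4 + 5*N) (H(N) = 1/((4*N + N) - 4) + 2 = 1/(5*N - 4) + 2 = 1/(-4 + 5*N) + 2 = 2 + 1/(-4 + 5*N))
w(-9)*(H(K(-5)) + 1089) = -9*((-7 + 10*0)/(-4 + 5*0) + 1089) = -9*((-7 + 0)/(-4 + 0) + 1089) = -9*(-7/(-4) + 1089) = -9*(-¼*(-7) + 1089) = -9*(7/4 + 1089) = -9*4363/4 = -39267/4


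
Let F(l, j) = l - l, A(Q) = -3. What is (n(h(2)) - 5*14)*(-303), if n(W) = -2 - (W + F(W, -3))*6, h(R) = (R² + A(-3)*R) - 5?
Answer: 9090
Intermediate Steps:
F(l, j) = 0
h(R) = -5 + R² - 3*R (h(R) = (R² - 3*R) - 5 = -5 + R² - 3*R)
n(W) = -2 - 6*W (n(W) = -2 - (W + 0)*6 = -2 - W*6 = -2 - 6*W)
(n(h(2)) - 5*14)*(-303) = ((-2 - 6*(-5 + 2² - 3*2)) - 5*14)*(-303) = ((-2 - 6*(-5 + 4 - 6)) - 1*70)*(-303) = ((-2 - 6*(-7)) - 70)*(-303) = ((-2 + 42) - 70)*(-303) = (40 - 70)*(-303) = -30*(-303) = 9090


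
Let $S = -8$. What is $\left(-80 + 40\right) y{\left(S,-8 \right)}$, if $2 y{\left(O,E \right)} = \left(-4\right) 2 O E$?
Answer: $10240$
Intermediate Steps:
$y{\left(O,E \right)} = - 4 E O$ ($y{\left(O,E \right)} = \frac{\left(-4\right) 2 O E}{2} = \frac{- 8 O E}{2} = \frac{\left(-8\right) E O}{2} = - 4 E O$)
$\left(-80 + 40\right) y{\left(S,-8 \right)} = \left(-80 + 40\right) \left(\left(-4\right) \left(-8\right) \left(-8\right)\right) = \left(-40\right) \left(-256\right) = 10240$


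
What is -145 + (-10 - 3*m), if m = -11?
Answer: -122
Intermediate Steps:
-145 + (-10 - 3*m) = -145 + (-10 - 3*(-11)) = -145 + (-10 + 33) = -145 + 23 = -122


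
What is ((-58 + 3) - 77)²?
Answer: 17424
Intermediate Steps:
((-58 + 3) - 77)² = (-55 - 77)² = (-132)² = 17424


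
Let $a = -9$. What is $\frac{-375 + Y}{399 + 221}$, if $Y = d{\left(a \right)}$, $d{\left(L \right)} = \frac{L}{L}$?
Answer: $- \frac{187}{310} \approx -0.60323$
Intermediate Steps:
$d{\left(L \right)} = 1$
$Y = 1$
$\frac{-375 + Y}{399 + 221} = \frac{-375 + 1}{399 + 221} = - \frac{374}{620} = \left(-374\right) \frac{1}{620} = - \frac{187}{310}$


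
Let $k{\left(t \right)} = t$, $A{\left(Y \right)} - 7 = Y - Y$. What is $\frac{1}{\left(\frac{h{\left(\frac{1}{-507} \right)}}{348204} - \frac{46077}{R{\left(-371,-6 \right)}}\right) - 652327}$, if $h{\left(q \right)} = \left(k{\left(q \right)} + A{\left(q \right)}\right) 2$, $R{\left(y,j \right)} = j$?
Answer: $- \frac{88269714}{56902850452267} \approx -1.5512 \cdot 10^{-6}$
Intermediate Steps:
$A{\left(Y \right)} = 7$ ($A{\left(Y \right)} = 7 + \left(Y - Y\right) = 7 + 0 = 7$)
$h{\left(q \right)} = 14 + 2 q$ ($h{\left(q \right)} = \left(q + 7\right) 2 = \left(7 + q\right) 2 = 14 + 2 q$)
$\frac{1}{\left(\frac{h{\left(\frac{1}{-507} \right)}}{348204} - \frac{46077}{R{\left(-371,-6 \right)}}\right) - 652327} = \frac{1}{\left(\frac{14 + \frac{2}{-507}}{348204} - \frac{46077}{-6}\right) - 652327} = \frac{1}{\left(\left(14 + 2 \left(- \frac{1}{507}\right)\right) \frac{1}{348204} - - \frac{15359}{2}\right) - 652327} = \frac{1}{\left(\left(14 - \frac{2}{507}\right) \frac{1}{348204} + \frac{15359}{2}\right) - 652327} = \frac{1}{\left(\frac{7096}{507} \cdot \frac{1}{348204} + \frac{15359}{2}\right) - 652327} = \frac{1}{\left(\frac{1774}{44134857} + \frac{15359}{2}\right) - 652327} = \frac{1}{\frac{677867272211}{88269714} - 652327} = \frac{1}{- \frac{56902850452267}{88269714}} = - \frac{88269714}{56902850452267}$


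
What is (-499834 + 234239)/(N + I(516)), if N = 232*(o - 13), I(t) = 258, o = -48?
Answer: 265595/13894 ≈ 19.116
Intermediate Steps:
N = -14152 (N = 232*(-48 - 13) = 232*(-61) = -14152)
(-499834 + 234239)/(N + I(516)) = (-499834 + 234239)/(-14152 + 258) = -265595/(-13894) = -265595*(-1/13894) = 265595/13894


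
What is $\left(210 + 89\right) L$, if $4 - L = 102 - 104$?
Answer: $1794$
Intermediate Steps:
$L = 6$ ($L = 4 - \left(102 - 104\right) = 4 - -2 = 4 + 2 = 6$)
$\left(210 + 89\right) L = \left(210 + 89\right) 6 = 299 \cdot 6 = 1794$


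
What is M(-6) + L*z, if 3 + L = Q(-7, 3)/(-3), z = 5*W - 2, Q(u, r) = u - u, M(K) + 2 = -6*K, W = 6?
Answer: -50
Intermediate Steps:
M(K) = -2 - 6*K
Q(u, r) = 0
z = 28 (z = 5*6 - 2 = 30 - 2 = 28)
L = -3 (L = -3 + 0/(-3) = -3 + 0*(-1/3) = -3 + 0 = -3)
M(-6) + L*z = (-2 - 6*(-6)) - 3*28 = (-2 + 36) - 84 = 34 - 84 = -50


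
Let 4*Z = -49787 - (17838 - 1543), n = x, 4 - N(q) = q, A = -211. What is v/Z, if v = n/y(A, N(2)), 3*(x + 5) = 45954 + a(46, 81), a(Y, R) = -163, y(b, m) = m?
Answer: -45776/99123 ≈ -0.46181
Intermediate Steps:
N(q) = 4 - q
x = 45776/3 (x = -5 + (45954 - 163)/3 = -5 + (1/3)*45791 = -5 + 45791/3 = 45776/3 ≈ 15259.)
n = 45776/3 ≈ 15259.
Z = -33041/2 (Z = (-49787 - (17838 - 1543))/4 = (-49787 - 1*16295)/4 = (-49787 - 16295)/4 = (1/4)*(-66082) = -33041/2 ≈ -16521.)
v = 22888/3 (v = 45776/(3*(4 - 1*2)) = 45776/(3*(4 - 2)) = (45776/3)/2 = (45776/3)*(1/2) = 22888/3 ≈ 7629.3)
v/Z = 22888/(3*(-33041/2)) = (22888/3)*(-2/33041) = -45776/99123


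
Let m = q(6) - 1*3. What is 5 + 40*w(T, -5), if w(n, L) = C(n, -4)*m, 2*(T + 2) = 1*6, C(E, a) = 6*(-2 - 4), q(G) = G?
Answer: -4315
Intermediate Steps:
C(E, a) = -36 (C(E, a) = 6*(-6) = -36)
T = 1 (T = -2 + (1*6)/2 = -2 + (½)*6 = -2 + 3 = 1)
m = 3 (m = 6 - 1*3 = 6 - 3 = 3)
w(n, L) = -108 (w(n, L) = -36*3 = -108)
5 + 40*w(T, -5) = 5 + 40*(-108) = 5 - 4320 = -4315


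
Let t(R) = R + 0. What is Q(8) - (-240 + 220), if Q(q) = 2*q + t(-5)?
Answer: 31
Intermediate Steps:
t(R) = R
Q(q) = -5 + 2*q (Q(q) = 2*q - 5 = -5 + 2*q)
Q(8) - (-240 + 220) = (-5 + 2*8) - (-240 + 220) = (-5 + 16) - 1*(-20) = 11 + 20 = 31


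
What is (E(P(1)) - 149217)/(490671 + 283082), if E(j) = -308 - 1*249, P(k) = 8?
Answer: -149774/773753 ≈ -0.19357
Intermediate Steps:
E(j) = -557 (E(j) = -308 - 249 = -557)
(E(P(1)) - 149217)/(490671 + 283082) = (-557 - 149217)/(490671 + 283082) = -149774/773753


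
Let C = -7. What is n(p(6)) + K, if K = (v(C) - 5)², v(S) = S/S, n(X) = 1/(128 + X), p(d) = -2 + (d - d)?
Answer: 2017/126 ≈ 16.008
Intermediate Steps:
p(d) = -2 (p(d) = -2 + 0 = -2)
v(S) = 1
K = 16 (K = (1 - 5)² = (-4)² = 16)
n(p(6)) + K = 1/(128 - 2) + 16 = 1/126 + 16 = 2017/126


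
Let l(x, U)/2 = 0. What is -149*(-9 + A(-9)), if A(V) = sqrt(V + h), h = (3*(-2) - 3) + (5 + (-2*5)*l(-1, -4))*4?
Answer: 1341 - 149*sqrt(2) ≈ 1130.3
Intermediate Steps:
l(x, U) = 0 (l(x, U) = 2*0 = 0)
h = 11 (h = (3*(-2) - 3) + (5 - 2*5*0)*4 = (-6 - 3) + (5 - 10*0)*4 = -9 + (5 + 0)*4 = -9 + 5*4 = -9 + 20 = 11)
A(V) = sqrt(11 + V) (A(V) = sqrt(V + 11) = sqrt(11 + V))
-149*(-9 + A(-9)) = -149*(-9 + sqrt(11 - 9)) = -149*(-9 + sqrt(2)) = 1341 - 149*sqrt(2)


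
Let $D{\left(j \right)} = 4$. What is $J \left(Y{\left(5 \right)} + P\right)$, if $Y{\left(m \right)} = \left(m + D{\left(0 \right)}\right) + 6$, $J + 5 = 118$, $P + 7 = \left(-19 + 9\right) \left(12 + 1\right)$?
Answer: $-13786$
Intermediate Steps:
$P = -137$ ($P = -7 + \left(-19 + 9\right) \left(12 + 1\right) = -7 - 130 = -137$)
$J = 113$ ($J = -5 + 118 = 113$)
$Y{\left(m \right)} = 10 + m$ ($Y{\left(m \right)} = \left(m + 4\right) + 6 = \left(4 + m\right) + 6 = 10 + m$)
$J \left(Y{\left(5 \right)} + P\right) = 113 \left(\left(10 + 5\right) - 137\right) = 113 \left(15 - 137\right) = 113 \left(-122\right) = -13786$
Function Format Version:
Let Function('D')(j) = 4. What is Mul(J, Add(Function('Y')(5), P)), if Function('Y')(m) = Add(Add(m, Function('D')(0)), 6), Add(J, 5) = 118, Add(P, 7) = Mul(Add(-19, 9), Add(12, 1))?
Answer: -13786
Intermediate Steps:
P = -137 (P = Add(-7, Mul(Add(-19, 9), Add(12, 1))) = Add(-7, Mul(-10, 13)) = Add(-7, -130) = -137)
J = 113 (J = Add(-5, 118) = 113)
Function('Y')(m) = Add(10, m) (Function('Y')(m) = Add(Add(m, 4), 6) = Add(Add(4, m), 6) = Add(10, m))
Mul(J, Add(Function('Y')(5), P)) = Mul(113, Add(Add(10, 5), -137)) = Mul(113, Add(15, -137)) = Mul(113, -122) = -13786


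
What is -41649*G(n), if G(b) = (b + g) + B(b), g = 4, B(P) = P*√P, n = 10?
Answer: -583086 - 416490*√10 ≈ -1.9001e+6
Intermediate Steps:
B(P) = P^(3/2)
G(b) = 4 + b + b^(3/2) (G(b) = (b + 4) + b^(3/2) = (4 + b) + b^(3/2) = 4 + b + b^(3/2))
-41649*G(n) = -41649*(4 + 10 + 10^(3/2)) = -41649*(4 + 10 + 10*√10) = -41649*(14 + 10*√10) = -583086 - 416490*√10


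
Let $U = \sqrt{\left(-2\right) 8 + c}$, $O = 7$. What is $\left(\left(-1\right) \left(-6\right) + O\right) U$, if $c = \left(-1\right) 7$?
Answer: $13 i \sqrt{23} \approx 62.346 i$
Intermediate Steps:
$c = -7$
$U = i \sqrt{23}$ ($U = \sqrt{\left(-2\right) 8 - 7} = \sqrt{-16 - 7} = \sqrt{-23} = i \sqrt{23} \approx 4.7958 i$)
$\left(\left(-1\right) \left(-6\right) + O\right) U = \left(\left(-1\right) \left(-6\right) + 7\right) i \sqrt{23} = \left(6 + 7\right) i \sqrt{23} = 13 i \sqrt{23}$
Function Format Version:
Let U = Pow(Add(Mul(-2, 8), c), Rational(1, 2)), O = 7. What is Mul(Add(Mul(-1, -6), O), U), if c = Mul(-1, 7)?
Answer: Mul(13, I, Pow(23, Rational(1, 2))) ≈ Mul(62.346, I)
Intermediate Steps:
c = -7
U = Mul(I, Pow(23, Rational(1, 2))) (U = Pow(Add(Mul(-2, 8), -7), Rational(1, 2)) = Pow(Add(-16, -7), Rational(1, 2)) = Pow(-23, Rational(1, 2)) = Mul(I, Pow(23, Rational(1, 2))) ≈ Mul(4.7958, I))
Mul(Add(Mul(-1, -6), O), U) = Mul(Add(Mul(-1, -6), 7), Mul(I, Pow(23, Rational(1, 2)))) = Mul(Add(6, 7), Mul(I, Pow(23, Rational(1, 2)))) = Mul(13, Mul(I, Pow(23, Rational(1, 2)))) = Mul(13, I, Pow(23, Rational(1, 2)))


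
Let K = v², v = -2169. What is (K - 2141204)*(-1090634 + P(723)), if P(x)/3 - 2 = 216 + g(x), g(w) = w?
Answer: -2788447941527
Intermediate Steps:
K = 4704561 (K = (-2169)² = 4704561)
P(x) = 654 + 3*x (P(x) = 6 + 3*(216 + x) = 6 + (648 + 3*x) = 654 + 3*x)
(K - 2141204)*(-1090634 + P(723)) = (4704561 - 2141204)*(-1090634 + (654 + 3*723)) = 2563357*(-1090634 + (654 + 2169)) = 2563357*(-1090634 + 2823) = 2563357*(-1087811) = -2788447941527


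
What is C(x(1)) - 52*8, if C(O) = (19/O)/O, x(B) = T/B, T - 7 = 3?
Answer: -41581/100 ≈ -415.81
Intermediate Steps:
T = 10 (T = 7 + 3 = 10)
x(B) = 10/B
C(O) = 19/O**2
C(x(1)) - 52*8 = 19/(10/1)**2 - 52*8 = 19/(10*1)**2 - 416 = 19/10**2 - 416 = 19*(1/100) - 416 = 19/100 - 416 = -41581/100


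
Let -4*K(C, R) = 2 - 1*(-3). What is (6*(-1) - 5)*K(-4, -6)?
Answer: 55/4 ≈ 13.750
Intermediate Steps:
K(C, R) = -5/4 (K(C, R) = -(2 - 1*(-3))/4 = -(2 + 3)/4 = -1/4*5 = -5/4)
(6*(-1) - 5)*K(-4, -6) = (6*(-1) - 5)*(-5/4) = (-6 - 5)*(-5/4) = -11*(-5/4) = 55/4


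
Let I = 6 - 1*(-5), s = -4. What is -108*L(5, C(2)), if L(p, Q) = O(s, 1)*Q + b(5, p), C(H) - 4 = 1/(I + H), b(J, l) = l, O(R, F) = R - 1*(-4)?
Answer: -540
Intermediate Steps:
O(R, F) = 4 + R (O(R, F) = R + 4 = 4 + R)
I = 11 (I = 6 + 5 = 11)
C(H) = 4 + 1/(11 + H)
L(p, Q) = p (L(p, Q) = (4 - 4)*Q + p = 0*Q + p = 0 + p = p)
-108*L(5, C(2)) = -108*5 = -540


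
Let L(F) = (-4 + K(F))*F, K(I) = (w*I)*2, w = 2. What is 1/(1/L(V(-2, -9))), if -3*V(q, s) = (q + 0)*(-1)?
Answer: 40/9 ≈ 4.4444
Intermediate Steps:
V(q, s) = q/3 (V(q, s) = -(q + 0)*(-1)/3 = -q*(-1)/3 = -(-1)*q/3 = q/3)
K(I) = 4*I (K(I) = (2*I)*2 = 4*I)
L(F) = F*(-4 + 4*F) (L(F) = (-4 + 4*F)*F = F*(-4 + 4*F))
1/(1/L(V(-2, -9))) = 1/(1/(4*((⅓)*(-2))*(-1 + (⅓)*(-2)))) = 1/(1/(4*(-⅔)*(-1 - ⅔))) = 1/(1/(4*(-⅔)*(-5/3))) = 1/(1/(40/9)) = 1/(9/40) = 40/9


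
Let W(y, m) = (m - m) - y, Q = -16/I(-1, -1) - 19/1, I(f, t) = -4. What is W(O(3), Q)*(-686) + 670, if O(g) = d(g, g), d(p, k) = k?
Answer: 2728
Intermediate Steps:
O(g) = g
Q = -15 (Q = -16/(-4) - 19/1 = -16*(-¼) - 19*1 = 4 - 19 = -15)
W(y, m) = -y (W(y, m) = 0 - y = -y)
W(O(3), Q)*(-686) + 670 = -1*3*(-686) + 670 = -3*(-686) + 670 = 2058 + 670 = 2728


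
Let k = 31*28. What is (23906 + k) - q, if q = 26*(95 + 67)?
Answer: 20562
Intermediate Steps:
k = 868
q = 4212 (q = 26*162 = 4212)
(23906 + k) - q = (23906 + 868) - 1*4212 = 24774 - 4212 = 20562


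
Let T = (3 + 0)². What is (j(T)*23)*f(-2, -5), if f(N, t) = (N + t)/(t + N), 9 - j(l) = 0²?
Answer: 207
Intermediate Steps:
T = 9 (T = 3² = 9)
j(l) = 9 (j(l) = 9 - 1*0² = 9 - 1*0 = 9 + 0 = 9)
f(N, t) = 1 (f(N, t) = (N + t)/(N + t) = 1)
(j(T)*23)*f(-2, -5) = (9*23)*1 = 207*1 = 207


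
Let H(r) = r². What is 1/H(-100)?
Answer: 1/10000 ≈ 0.00010000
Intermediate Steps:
1/H(-100) = 1/((-100)²) = 1/10000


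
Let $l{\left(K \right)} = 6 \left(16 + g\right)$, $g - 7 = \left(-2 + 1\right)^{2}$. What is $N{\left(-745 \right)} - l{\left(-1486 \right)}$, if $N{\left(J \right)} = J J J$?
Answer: $-413493769$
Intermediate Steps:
$g = 8$ ($g = 7 + \left(-2 + 1\right)^{2} = 7 + \left(-1\right)^{2} = 7 + 1 = 8$)
$l{\left(K \right)} = 144$ ($l{\left(K \right)} = 6 \left(16 + 8\right) = 6 \cdot 24 = 144$)
$N{\left(J \right)} = J^{3}$ ($N{\left(J \right)} = J^{2} J = J^{3}$)
$N{\left(-745 \right)} - l{\left(-1486 \right)} = \left(-745\right)^{3} - 144 = -413493625 - 144 = -413493769$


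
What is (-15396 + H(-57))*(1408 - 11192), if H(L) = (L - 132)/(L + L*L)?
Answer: 2862065823/19 ≈ 1.5064e+8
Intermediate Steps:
H(L) = (-132 + L)/(L + L²)
(-15396 + H(-57))*(1408 - 11192) = (-15396 + (-132 - 57)/((-57)*(1 - 57)))*(1408 - 11192) = (-15396 - 1/57*(-189)/(-56))*(-9784) = (-15396 - 1/57*(-1/56)*(-189))*(-9784) = (-15396 - 9/152)*(-9784) = -2340201/152*(-9784) = 2862065823/19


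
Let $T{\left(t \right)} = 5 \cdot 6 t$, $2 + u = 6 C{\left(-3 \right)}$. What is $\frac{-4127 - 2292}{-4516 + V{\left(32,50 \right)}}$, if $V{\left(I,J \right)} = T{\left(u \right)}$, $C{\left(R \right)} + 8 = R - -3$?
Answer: $\frac{6419}{6016} \approx 1.067$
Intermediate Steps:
$C{\left(R \right)} = -5 + R$ ($C{\left(R \right)} = -8 + \left(R - -3\right) = -8 + \left(R + 3\right) = -8 + \left(3 + R\right) = -5 + R$)
$u = -50$ ($u = -2 + 6 \left(-5 - 3\right) = -2 + 6 \left(-8\right) = -2 - 48 = -50$)
$T{\left(t \right)} = 30 t$
$V{\left(I,J \right)} = -1500$ ($V{\left(I,J \right)} = 30 \left(-50\right) = -1500$)
$\frac{-4127 - 2292}{-4516 + V{\left(32,50 \right)}} = \frac{-4127 - 2292}{-4516 - 1500} = - \frac{6419}{-6016} = \left(-6419\right) \left(- \frac{1}{6016}\right) = \frac{6419}{6016}$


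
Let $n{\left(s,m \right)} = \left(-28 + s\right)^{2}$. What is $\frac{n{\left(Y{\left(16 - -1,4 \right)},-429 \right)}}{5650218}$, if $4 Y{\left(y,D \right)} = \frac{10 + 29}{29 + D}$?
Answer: $\frac{1485961}{10938822048} \approx 0.00013584$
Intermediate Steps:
$Y{\left(y,D \right)} = \frac{39}{4 \left(29 + D\right)}$ ($Y{\left(y,D \right)} = \frac{\left(10 + 29\right) \frac{1}{29 + D}}{4} = \frac{39 \frac{1}{29 + D}}{4} = \frac{39}{4 \left(29 + D\right)}$)
$\frac{n{\left(Y{\left(16 - -1,4 \right)},-429 \right)}}{5650218} = \frac{\left(-28 + \frac{39}{4 \left(29 + 4\right)}\right)^{2}}{5650218} = \left(-28 + \frac{39}{4 \cdot 33}\right)^{2} \cdot \frac{1}{5650218} = \left(-28 + \frac{39}{4} \cdot \frac{1}{33}\right)^{2} \cdot \frac{1}{5650218} = \left(-28 + \frac{13}{44}\right)^{2} \cdot \frac{1}{5650218} = \left(- \frac{1219}{44}\right)^{2} \cdot \frac{1}{5650218} = \frac{1485961}{1936} \cdot \frac{1}{5650218} = \frac{1485961}{10938822048}$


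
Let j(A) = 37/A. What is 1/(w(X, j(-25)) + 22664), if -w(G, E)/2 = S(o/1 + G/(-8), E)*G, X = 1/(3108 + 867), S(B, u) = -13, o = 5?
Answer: 3975/90089426 ≈ 4.4123e-5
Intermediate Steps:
X = 1/3975 ≈ 0.00025157
w(G, E) = 26*G (w(G, E) = -(-26)*G = 26*G)
1/(w(X, j(-25)) + 22664) = 1/(26*(1/3975) + 22664) = 1/(26/3975 + 22664) = 1/(90089426/3975) = 3975/90089426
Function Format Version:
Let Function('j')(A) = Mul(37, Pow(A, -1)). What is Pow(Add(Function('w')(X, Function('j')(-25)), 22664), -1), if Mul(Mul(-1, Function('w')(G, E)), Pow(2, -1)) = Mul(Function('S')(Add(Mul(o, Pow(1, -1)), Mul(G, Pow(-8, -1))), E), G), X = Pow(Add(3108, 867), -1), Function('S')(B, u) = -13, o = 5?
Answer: Rational(3975, 90089426) ≈ 4.4123e-5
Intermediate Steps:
X = Rational(1, 3975) (X = Pow(3975, -1) = Rational(1, 3975) ≈ 0.00025157)
Function('w')(G, E) = Mul(26, G) (Function('w')(G, E) = Mul(-2, Mul(-13, G)) = Mul(26, G))
Pow(Add(Function('w')(X, Function('j')(-25)), 22664), -1) = Pow(Add(Mul(26, Rational(1, 3975)), 22664), -1) = Pow(Add(Rational(26, 3975), 22664), -1) = Pow(Rational(90089426, 3975), -1) = Rational(3975, 90089426)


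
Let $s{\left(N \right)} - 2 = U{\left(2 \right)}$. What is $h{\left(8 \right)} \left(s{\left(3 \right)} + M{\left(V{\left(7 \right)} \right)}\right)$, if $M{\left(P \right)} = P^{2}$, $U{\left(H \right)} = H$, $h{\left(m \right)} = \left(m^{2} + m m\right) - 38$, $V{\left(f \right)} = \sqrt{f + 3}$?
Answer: $1260$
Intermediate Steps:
$V{\left(f \right)} = \sqrt{3 + f}$
$h{\left(m \right)} = -38 + 2 m^{2}$ ($h{\left(m \right)} = \left(m^{2} + m^{2}\right) - 38 = 2 m^{2} - 38 = -38 + 2 m^{2}$)
$s{\left(N \right)} = 4$ ($s{\left(N \right)} = 2 + 2 = 4$)
$h{\left(8 \right)} \left(s{\left(3 \right)} + M{\left(V{\left(7 \right)} \right)}\right) = \left(-38 + 2 \cdot 8^{2}\right) \left(4 + \left(\sqrt{3 + 7}\right)^{2}\right) = \left(-38 + 2 \cdot 64\right) \left(4 + \left(\sqrt{10}\right)^{2}\right) = \left(-38 + 128\right) \left(4 + 10\right) = 90 \cdot 14 = 1260$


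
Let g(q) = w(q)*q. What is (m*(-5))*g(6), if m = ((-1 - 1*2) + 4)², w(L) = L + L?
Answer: -360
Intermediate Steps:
w(L) = 2*L
g(q) = 2*q² (g(q) = (2*q)*q = 2*q²)
m = 1 (m = ((-1 - 2) + 4)² = (-3 + 4)² = 1² = 1)
(m*(-5))*g(6) = (1*(-5))*(2*6²) = -10*36 = -5*72 = -360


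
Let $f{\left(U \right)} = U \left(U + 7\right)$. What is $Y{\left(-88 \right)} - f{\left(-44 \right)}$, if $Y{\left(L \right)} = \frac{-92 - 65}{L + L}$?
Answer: $- \frac{286371}{176} \approx -1627.1$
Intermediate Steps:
$Y{\left(L \right)} = - \frac{157}{2 L}$
$f{\left(U \right)} = U \left(7 + U\right)$
$Y{\left(-88 \right)} - f{\left(-44 \right)} = - \frac{157}{2 \left(-88\right)} - - 44 \left(7 - 44\right) = \left(- \frac{157}{2}\right) \left(- \frac{1}{88}\right) - \left(-44\right) \left(-37\right) = \frac{157}{176} - 1628 = - \frac{286371}{176}$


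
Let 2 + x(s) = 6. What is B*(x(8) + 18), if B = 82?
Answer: 1804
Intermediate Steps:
x(s) = 4 (x(s) = -2 + 6 = 4)
B*(x(8) + 18) = 82*(4 + 18) = 82*22 = 1804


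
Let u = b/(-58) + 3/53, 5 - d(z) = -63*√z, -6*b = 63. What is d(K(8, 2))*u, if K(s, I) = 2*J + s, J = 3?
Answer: 7305/6148 + 92043*√14/6148 ≈ 57.205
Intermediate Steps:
K(s, I) = 6 + s (K(s, I) = 2*3 + s = 6 + s)
b = -21/2 (b = -⅙*63 = -21/2 ≈ -10.500)
d(z) = 5 + 63*√z (d(z) = 5 - (-63)*√z = 5 + 63*√z)
u = 1461/6148 (u = -21/2/(-58) + 3/53 = -21/2*(-1/58) + 3*(1/53) = 21/116 + 3/53 = 1461/6148 ≈ 0.23764)
d(K(8, 2))*u = (5 + 63*√(6 + 8))*(1461/6148) = (5 + 63*√14)*(1461/6148) = 7305/6148 + 92043*√14/6148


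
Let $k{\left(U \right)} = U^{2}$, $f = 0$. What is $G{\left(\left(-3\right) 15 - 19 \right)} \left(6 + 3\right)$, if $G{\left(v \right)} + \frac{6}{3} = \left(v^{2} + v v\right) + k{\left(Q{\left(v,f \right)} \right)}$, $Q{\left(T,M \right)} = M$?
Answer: $73710$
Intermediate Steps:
$G{\left(v \right)} = -2 + 2 v^{2}$ ($G{\left(v \right)} = -2 + \left(\left(v^{2} + v v\right) + 0^{2}\right) = -2 + \left(\left(v^{2} + v^{2}\right) + 0\right) = -2 + \left(2 v^{2} + 0\right) = -2 + 2 v^{2}$)
$G{\left(\left(-3\right) 15 - 19 \right)} \left(6 + 3\right) = \left(-2 + 2 \left(\left(-3\right) 15 - 19\right)^{2}\right) \left(6 + 3\right) = \left(-2 + 2 \left(-45 - 19\right)^{2}\right) 9 = \left(-2 + 2 \left(-64\right)^{2}\right) 9 = \left(-2 + 2 \cdot 4096\right) 9 = \left(-2 + 8192\right) 9 = 8190 \cdot 9 = 73710$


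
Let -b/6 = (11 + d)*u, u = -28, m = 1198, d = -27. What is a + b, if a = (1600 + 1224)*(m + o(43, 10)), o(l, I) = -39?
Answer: 3270328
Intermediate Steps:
a = 3273016 (a = (1600 + 1224)*(1198 - 39) = 2824*1159 = 3273016)
b = -2688 (b = -6*(11 - 27)*(-28) = -(-96)*(-28) = -6*448 = -2688)
a + b = 3273016 - 2688 = 3270328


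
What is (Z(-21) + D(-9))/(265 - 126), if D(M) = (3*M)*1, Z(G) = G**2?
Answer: 414/139 ≈ 2.9784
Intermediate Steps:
D(M) = 3*M
(Z(-21) + D(-9))/(265 - 126) = ((-21)**2 + 3*(-9))/(265 - 126) = (441 - 27)/139 = 414*(1/139) = 414/139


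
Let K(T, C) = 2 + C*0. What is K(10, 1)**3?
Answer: 8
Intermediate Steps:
K(T, C) = 2 (K(T, C) = 2 + 0 = 2)
K(10, 1)**3 = 2**3 = 8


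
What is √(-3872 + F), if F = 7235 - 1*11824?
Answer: I*√8461 ≈ 91.984*I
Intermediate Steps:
F = -4589 (F = 7235 - 11824 = -4589)
√(-3872 + F) = √(-3872 - 4589) = √(-8461) = I*√8461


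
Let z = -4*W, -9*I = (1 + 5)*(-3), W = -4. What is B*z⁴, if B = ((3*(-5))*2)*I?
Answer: -3932160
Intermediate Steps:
I = 2 (I = -(1 + 5)*(-3)/9 = -2*(-3)/3 = -⅑*(-18) = 2)
z = 16 (z = -4*(-4) = 16)
B = -60 (B = ((3*(-5))*2)*2 = -15*2*2 = -30*2 = -60)
B*z⁴ = -60*16⁴ = -60*65536 = -3932160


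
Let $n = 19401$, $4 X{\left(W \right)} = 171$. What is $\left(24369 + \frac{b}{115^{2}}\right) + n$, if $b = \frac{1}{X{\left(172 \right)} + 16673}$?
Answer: $\frac{38704199169754}{884263175} \approx 43770.0$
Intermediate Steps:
$X{\left(W \right)} = \frac{171}{4}$ ($X{\left(W \right)} = \frac{1}{4} \cdot 171 = \frac{171}{4}$)
$b = \frac{4}{66863}$ ($b = \frac{1}{\frac{171}{4} + 16673} = \frac{1}{\frac{66863}{4}} = \frac{4}{66863} \approx 5.9824 \cdot 10^{-5}$)
$\left(24369 + \frac{b}{115^{2}}\right) + n = \left(24369 + \frac{4}{66863 \cdot 115^{2}}\right) + 19401 = \left(24369 + \frac{4}{66863 \cdot 13225}\right) + 19401 = \left(24369 + \frac{4}{66863} \cdot \frac{1}{13225}\right) + 19401 = \left(24369 + \frac{4}{884263175}\right) + 19401 = \frac{21548609311579}{884263175} + 19401 = \frac{38704199169754}{884263175}$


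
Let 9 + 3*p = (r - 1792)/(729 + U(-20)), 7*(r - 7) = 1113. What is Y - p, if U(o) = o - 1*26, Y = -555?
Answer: -376474/683 ≈ -551.21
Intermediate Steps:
r = 166 (r = 7 + (⅐)*1113 = 7 + 159 = 166)
U(o) = -26 + o (U(o) = o - 26 = -26 + o)
p = -2591/683 (p = -3 + ((166 - 1792)/(729 + (-26 - 20)))/3 = -3 + (-1626/(729 - 46))/3 = -3 + (-1626/683)/3 = -3 + (-1626*1/683)/3 = -3 + (⅓)*(-1626/683) = -3 - 542/683 = -2591/683 ≈ -3.7936)
Y - p = -555 - 1*(-2591/683) = -555 + 2591/683 = -376474/683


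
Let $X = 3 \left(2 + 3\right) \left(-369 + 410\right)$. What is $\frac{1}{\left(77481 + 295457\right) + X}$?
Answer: $\frac{1}{373553} \approx 2.677 \cdot 10^{-6}$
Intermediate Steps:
$X = 615$ ($X = 3 \cdot 5 \cdot 41 = 15 \cdot 41 = 615$)
$\frac{1}{\left(77481 + 295457\right) + X} = \frac{1}{\left(77481 + 295457\right) + 615} = \frac{1}{372938 + 615} = \frac{1}{373553}$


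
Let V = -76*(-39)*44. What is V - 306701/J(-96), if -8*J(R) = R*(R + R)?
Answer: 300785165/2304 ≈ 1.3055e+5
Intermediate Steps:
J(R) = -R²/4 (J(R) = -R*(R + R)/8 = -R*2*R/8 = -R²/4)
V = 130416 (V = 2964*44 = 130416)
V - 306701/J(-96) = 130416 - 306701/((-¼*(-96)²)) = 130416 - 306701/((-¼*9216)) = 130416 - 306701/(-2304) = 130416 - 306701*(-1)/2304 = 130416 - 1*(-306701/2304) = 130416 + 306701/2304 = 300785165/2304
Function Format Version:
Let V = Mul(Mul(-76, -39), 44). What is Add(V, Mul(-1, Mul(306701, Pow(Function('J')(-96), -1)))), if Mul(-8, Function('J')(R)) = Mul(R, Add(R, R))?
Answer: Rational(300785165, 2304) ≈ 1.3055e+5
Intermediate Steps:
Function('J')(R) = Mul(Rational(-1, 4), Pow(R, 2)) (Function('J')(R) = Mul(Rational(-1, 8), Mul(R, Add(R, R))) = Mul(Rational(-1, 8), Mul(R, Mul(2, R))) = Mul(Rational(-1, 8), Mul(2, Pow(R, 2))) = Mul(Rational(-1, 4), Pow(R, 2)))
V = 130416 (V = Mul(2964, 44) = 130416)
Add(V, Mul(-1, Mul(306701, Pow(Function('J')(-96), -1)))) = Add(130416, Mul(-1, Mul(306701, Pow(Mul(Rational(-1, 4), Pow(-96, 2)), -1)))) = Add(130416, Mul(-1, Mul(306701, Pow(Mul(Rational(-1, 4), 9216), -1)))) = Add(130416, Mul(-1, Mul(306701, Pow(-2304, -1)))) = Add(130416, Mul(-1, Mul(306701, Rational(-1, 2304)))) = Add(130416, Mul(-1, Rational(-306701, 2304))) = Add(130416, Rational(306701, 2304)) = Rational(300785165, 2304)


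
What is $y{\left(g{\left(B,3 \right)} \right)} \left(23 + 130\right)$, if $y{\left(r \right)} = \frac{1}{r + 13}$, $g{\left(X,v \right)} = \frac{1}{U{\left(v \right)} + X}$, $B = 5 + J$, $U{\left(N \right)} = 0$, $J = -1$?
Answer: $\frac{612}{53} \approx 11.547$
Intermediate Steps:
$B = 4$ ($B = 5 - 1 = 4$)
$g{\left(X,v \right)} = \frac{1}{X}$ ($g{\left(X,v \right)} = \frac{1}{0 + X} = \frac{1}{X}$)
$y{\left(r \right)} = \frac{1}{13 + r}$
$y{\left(g{\left(B,3 \right)} \right)} \left(23 + 130\right) = \frac{23 + 130}{13 + \frac{1}{4}} = \frac{1}{13 + \frac{1}{4}} \cdot 153 = \frac{1}{\frac{53}{4}} \cdot 153 = \frac{4}{53} \cdot 153 = \frac{612}{53}$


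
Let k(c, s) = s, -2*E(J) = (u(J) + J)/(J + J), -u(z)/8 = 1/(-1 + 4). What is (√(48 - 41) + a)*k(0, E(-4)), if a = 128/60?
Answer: -8/9 - 5*√7/12 ≈ -1.9913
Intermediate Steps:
u(z) = -8/3 (u(z) = -8/(-1 + 4) = -8/3)
E(J) = -(-8/3 + J)/(4*J) (E(J) = -(-8/3 + J)/(2*(J + J)) = -(-8/3 + J)/(2*(2*J)) = -(-8/3 + J)*1/(2*J)/2 = -(-8/3 + J)/(4*J))
a = 32/15 (a = 128*(1/60) = 32/15 ≈ 2.1333)
(√(48 - 41) + a)*k(0, E(-4)) = (√(48 - 41) + 32/15)*((1/12)*(8 - 3*(-4))/(-4)) = (√7 + 32/15)*((1/12)*(-¼)*(8 + 12)) = (32/15 + √7)*((1/12)*(-¼)*20) = (32/15 + √7)*(-5/12) = -8/9 - 5*√7/12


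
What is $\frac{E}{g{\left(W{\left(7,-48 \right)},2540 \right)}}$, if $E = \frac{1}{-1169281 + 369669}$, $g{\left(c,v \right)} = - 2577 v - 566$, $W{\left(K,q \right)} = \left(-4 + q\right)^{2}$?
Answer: $\frac{1}{5234376895352} \approx 1.9104 \cdot 10^{-13}$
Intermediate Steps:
$g{\left(c,v \right)} = -566 - 2577 v$
$E = - \frac{1}{799612}$ ($E = \frac{1}{-799612} = - \frac{1}{799612} \approx -1.2506 \cdot 10^{-6}$)
$\frac{E}{g{\left(W{\left(7,-48 \right)},2540 \right)}} = - \frac{1}{799612 \left(-566 - 6545580\right)} = - \frac{1}{799612 \left(-6546146\right)} = \left(- \frac{1}{799612}\right) \left(- \frac{1}{6546146}\right) = \frac{1}{5234376895352}$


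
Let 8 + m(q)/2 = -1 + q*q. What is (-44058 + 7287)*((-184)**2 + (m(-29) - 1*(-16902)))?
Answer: -1927609362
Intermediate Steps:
m(q) = -18 + 2*q**2 (m(q) = -16 + 2*(-1 + q*q) = -16 + 2*(-1 + q**2) = -16 + (-2 + 2*q**2) = -18 + 2*q**2)
(-44058 + 7287)*((-184)**2 + (m(-29) - 1*(-16902))) = (-44058 + 7287)*((-184)**2 + ((-18 + 2*(-29)**2) - 1*(-16902))) = -36771*(33856 + ((-18 + 2*841) + 16902)) = -36771*(33856 + ((-18 + 1682) + 16902)) = -36771*(33856 + (1664 + 16902)) = -36771*(33856 + 18566) = -36771*52422 = -1927609362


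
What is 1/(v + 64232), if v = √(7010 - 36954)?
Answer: 8029/515722471 - I*√7486/2062889884 ≈ 1.5568e-5 - 4.1942e-8*I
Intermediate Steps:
v = 2*I*√7486 (v = √(-29944) = 2*I*√7486 ≈ 173.04*I)
1/(v + 64232) = 1/(2*I*√7486 + 64232) = 1/(64232 + 2*I*√7486)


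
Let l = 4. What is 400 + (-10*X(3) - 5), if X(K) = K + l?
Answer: 325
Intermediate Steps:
X(K) = 4 + K (X(K) = K + 4 = 4 + K)
400 + (-10*X(3) - 5) = 400 + (-10*(4 + 3) - 5) = 400 + (-10*7 - 5) = 400 + (-70 - 5) = 400 - 75 = 325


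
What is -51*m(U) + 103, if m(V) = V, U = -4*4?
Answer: 919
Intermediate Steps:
U = -16
-51*m(U) + 103 = -51*(-16) + 103 = 816 + 103 = 919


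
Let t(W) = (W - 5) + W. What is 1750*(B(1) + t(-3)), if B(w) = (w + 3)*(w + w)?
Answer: -5250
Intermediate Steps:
t(W) = -5 + 2*W (t(W) = (-5 + W) + W = -5 + 2*W)
B(w) = 2*w*(3 + w) (B(w) = (3 + w)*(2*w) = 2*w*(3 + w))
1750*(B(1) + t(-3)) = 1750*(2*1*(3 + 1) + (-5 + 2*(-3))) = 1750*(2*1*4 + (-5 - 6)) = 1750*(8 - 11) = 1750*(-3) = -5250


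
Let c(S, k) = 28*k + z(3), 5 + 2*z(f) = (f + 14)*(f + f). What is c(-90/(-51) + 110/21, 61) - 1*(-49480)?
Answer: 102473/2 ≈ 51237.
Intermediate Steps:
z(f) = -5/2 + f*(14 + f) (z(f) = -5/2 + ((f + 14)*(f + f))/2 = -5/2 + ((14 + f)*(2*f))/2 = -5/2 + (2*f*(14 + f))/2 = -5/2 + f*(14 + f))
c(S, k) = 97/2 + 28*k (c(S, k) = 28*k + (-5/2 + 3**2 + 14*3) = 28*k + (-5/2 + 9 + 42) = 28*k + 97/2 = 97/2 + 28*k)
c(-90/(-51) + 110/21, 61) - 1*(-49480) = (97/2 + 28*61) - 1*(-49480) = (97/2 + 1708) + 49480 = 3513/2 + 49480 = 102473/2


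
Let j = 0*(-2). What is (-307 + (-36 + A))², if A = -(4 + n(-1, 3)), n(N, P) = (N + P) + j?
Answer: 121801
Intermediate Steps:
j = 0
n(N, P) = N + P (n(N, P) = (N + P) + 0 = N + P)
A = -6 (A = -(4 + (-1 + 3)) = -(4 + 2) = -1*6 = -6)
(-307 + (-36 + A))² = (-307 + (-36 - 6))² = (-307 - 42)² = (-349)² = 121801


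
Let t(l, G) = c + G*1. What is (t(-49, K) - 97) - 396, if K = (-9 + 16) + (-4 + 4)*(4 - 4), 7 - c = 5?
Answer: -484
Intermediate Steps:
c = 2 (c = 7 - 1*5 = 7 - 5 = 2)
K = 7 (K = 7 + 0*0 = 7 + 0 = 7)
t(l, G) = 2 + G (t(l, G) = 2 + G*1 = 2 + G)
(t(-49, K) - 97) - 396 = ((2 + 7) - 97) - 396 = (9 - 97) - 396 = -88 - 396 = -484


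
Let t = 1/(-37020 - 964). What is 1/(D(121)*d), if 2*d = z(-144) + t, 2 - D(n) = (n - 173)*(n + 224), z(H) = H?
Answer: -37984/49068651787 ≈ -7.7410e-7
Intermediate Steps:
t = -1/37984 (t = 1/(-37984) = -1/37984 ≈ -2.6327e-5)
D(n) = 2 - (-173 + n)*(224 + n) (D(n) = 2 - (n - 173)*(n + 224) = 2 - (-173 + n)*(224 + n))
d = -5469697/75968 (d = (-144 - 1/37984)/2 = (½)*(-5469697/37984) = -5469697/75968 ≈ -72.000)
1/(D(121)*d) = 1/((38754 - 1*121² - 51*121)*(-5469697/75968)) = -75968/5469697/(38754 - 1*14641 - 6171) = -75968/5469697/(38754 - 14641 - 6171) = -75968/5469697/17942 = (1/17942)*(-75968/5469697) = -37984/49068651787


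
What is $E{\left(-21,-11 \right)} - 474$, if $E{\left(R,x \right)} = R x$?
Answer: $-243$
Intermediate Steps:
$E{\left(-21,-11 \right)} - 474 = \left(-21\right) \left(-11\right) - 474 = 231 - 474 = -243$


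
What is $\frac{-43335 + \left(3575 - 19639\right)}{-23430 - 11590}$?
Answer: $\frac{59399}{35020} \approx 1.6961$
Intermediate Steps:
$\frac{-43335 + \left(3575 - 19639\right)}{-23430 - 11590} = \frac{-43335 - 16064}{-35020} = \left(-59399\right) \left(- \frac{1}{35020}\right) = \frac{59399}{35020}$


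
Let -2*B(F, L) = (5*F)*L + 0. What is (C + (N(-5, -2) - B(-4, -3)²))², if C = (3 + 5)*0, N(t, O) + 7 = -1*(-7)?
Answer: 810000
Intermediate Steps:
B(F, L) = -5*F*L/2 (B(F, L) = -((5*F)*L + 0)/2 = -(5*F*L + 0)/2 = -5*F*L/2)
N(t, O) = 0 (N(t, O) = -7 - 1*(-7) = -7 + 7 = 0)
C = 0 (C = 8*0 = 0)
(C + (N(-5, -2) - B(-4, -3)²))² = (0 + (0 - (-5/2*(-4)*(-3))²))² = (0 + (0 - 1*(-30)²))² = (0 + (0 - 1*900))² = (0 + (0 - 900))² = (0 - 900)² = (-900)² = 810000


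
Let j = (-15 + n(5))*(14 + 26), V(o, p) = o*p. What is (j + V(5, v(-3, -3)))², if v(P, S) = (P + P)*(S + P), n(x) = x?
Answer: 48400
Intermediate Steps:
v(P, S) = 2*P*(P + S) (v(P, S) = (2*P)*(P + S) = 2*P*(P + S))
j = -400 (j = (-15 + 5)*(14 + 26) = -10*40 = -400)
(j + V(5, v(-3, -3)))² = (-400 + 5*(2*(-3)*(-3 - 3)))² = (-400 + 5*(2*(-3)*(-6)))² = (-400 + 5*36)² = (-400 + 180)² = (-220)² = 48400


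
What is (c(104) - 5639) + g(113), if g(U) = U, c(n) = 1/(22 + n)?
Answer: -696275/126 ≈ -5526.0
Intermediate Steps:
(c(104) - 5639) + g(113) = (1/(22 + 104) - 5639) + 113 = (1/126 - 5639) + 113 = -710513/126 + 113 = -696275/126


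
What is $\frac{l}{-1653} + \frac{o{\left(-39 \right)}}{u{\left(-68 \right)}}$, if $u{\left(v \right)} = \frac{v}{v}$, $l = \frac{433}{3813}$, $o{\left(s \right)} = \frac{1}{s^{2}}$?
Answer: $\frac{209048}{355062747} \approx 0.00058876$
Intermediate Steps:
$o{\left(s \right)} = \frac{1}{s^{2}}$
$l = \frac{433}{3813}$ ($l = 433 \cdot \frac{1}{3813} = \frac{433}{3813} \approx 0.11356$)
$u{\left(v \right)} = 1$
$\frac{l}{-1653} + \frac{o{\left(-39 \right)}}{u{\left(-68 \right)}} = \frac{433}{3813 \left(-1653\right)} + \frac{1}{1521 \cdot 1} = \frac{433}{3813} \left(- \frac{1}{1653}\right) + \frac{1}{1521} \cdot 1 = - \frac{433}{6302889} + \frac{1}{1521} = \frac{209048}{355062747}$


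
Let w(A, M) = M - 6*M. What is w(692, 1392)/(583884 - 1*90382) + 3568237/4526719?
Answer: 864713065867/1116972439969 ≈ 0.77416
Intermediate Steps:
w(A, M) = -5*M
w(692, 1392)/(583884 - 1*90382) + 3568237/4526719 = (-5*1392)/(583884 - 1*90382) + 3568237/4526719 = -6960/(583884 - 90382) + 3568237*(1/4526719) = -6960/493502 + 3568237/4526719 = -6960*1/493502 + 3568237/4526719 = -3480/246751 + 3568237/4526719 = 864713065867/1116972439969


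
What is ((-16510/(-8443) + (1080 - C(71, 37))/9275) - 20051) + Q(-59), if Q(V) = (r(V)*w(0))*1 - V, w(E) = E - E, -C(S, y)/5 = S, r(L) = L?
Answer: -44725279527/2237395 ≈ -19990.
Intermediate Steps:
C(S, y) = -5*S
w(E) = 0
Q(V) = -V (Q(V) = (V*0)*1 - V = 0*1 - V = 0 - V = -V)
((-16510/(-8443) + (1080 - C(71, 37))/9275) - 20051) + Q(-59) = ((-16510/(-8443) + (1080 - (-5)*71)/9275) - 20051) - 1*(-59) = ((-16510*(-1/8443) + (1080 - 1*(-355))*(1/9275)) - 20051) + 59 = ((16510/8443 + (1080 + 355)*(1/9275)) - 20051) + 59 = ((16510/8443 + 1435*(1/9275)) - 20051) + 59 = ((16510/8443 + 41/265) - 20051) + 59 = (4721313/2237395 - 20051) + 59 = -44857285832/2237395 + 59 = -44725279527/2237395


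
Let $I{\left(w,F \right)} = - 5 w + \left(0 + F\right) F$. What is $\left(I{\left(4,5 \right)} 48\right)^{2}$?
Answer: $57600$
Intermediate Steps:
$I{\left(w,F \right)} = F^{2} - 5 w$ ($I{\left(w,F \right)} = - 5 w + F F = - 5 w + F^{2} = F^{2} - 5 w$)
$\left(I{\left(4,5 \right)} 48\right)^{2} = \left(\left(5^{2} - 20\right) 48\right)^{2} = \left(\left(25 - 20\right) 48\right)^{2} = \left(5 \cdot 48\right)^{2} = 240^{2} = 57600$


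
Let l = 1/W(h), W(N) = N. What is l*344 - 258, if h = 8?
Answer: -215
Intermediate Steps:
l = ⅛ (l = 1/8 = ⅛ ≈ 0.12500)
l*344 - 258 = (⅛)*344 - 258 = 43 - 258 = -215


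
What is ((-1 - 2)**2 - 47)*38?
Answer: -1444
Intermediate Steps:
((-1 - 2)**2 - 47)*38 = ((-3)**2 - 47)*38 = (9 - 47)*38 = -38*38 = -1444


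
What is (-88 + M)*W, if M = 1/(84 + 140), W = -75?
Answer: 1478325/224 ≈ 6599.7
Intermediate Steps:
M = 1/224 ≈ 0.0044643
(-88 + M)*W = (-88 + 1/224)*(-75) = -19711/224*(-75) = 1478325/224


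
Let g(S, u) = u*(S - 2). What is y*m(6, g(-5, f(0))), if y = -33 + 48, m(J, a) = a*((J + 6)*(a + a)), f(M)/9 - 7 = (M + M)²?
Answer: 70013160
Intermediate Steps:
f(M) = 63 + 36*M² (f(M) = 63 + 9*(M + M)² = 63 + 9*(2*M)² = 63 + 9*(4*M²) = 63 + 36*M²)
g(S, u) = u*(-2 + S)
m(J, a) = 2*a²*(6 + J) (m(J, a) = a*((6 + J)*(2*a)) = a*(2*a*(6 + J)) = 2*a²*(6 + J))
y = 15
y*m(6, g(-5, f(0))) = 15*(2*((63 + 36*0²)*(-2 - 5))²*(6 + 6)) = 15*(2*((63 + 36*0)*(-7))²*12) = 15*(2*((63 + 0)*(-7))²*12) = 15*(2*(63*(-7))²*12) = 15*(2*(-441)²*12) = 15*(2*194481*12) = 15*4667544 = 70013160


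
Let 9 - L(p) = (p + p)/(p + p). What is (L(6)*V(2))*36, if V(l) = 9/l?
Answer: 1296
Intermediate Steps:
L(p) = 8 (L(p) = 9 - (p + p)/(p + p) = 9 - 2*p/(2*p) = 9 - 2*p*1/(2*p) = 9 - 1*1 = 9 - 1 = 8)
(L(6)*V(2))*36 = (8*(9/2))*36 = 36*36 = 1296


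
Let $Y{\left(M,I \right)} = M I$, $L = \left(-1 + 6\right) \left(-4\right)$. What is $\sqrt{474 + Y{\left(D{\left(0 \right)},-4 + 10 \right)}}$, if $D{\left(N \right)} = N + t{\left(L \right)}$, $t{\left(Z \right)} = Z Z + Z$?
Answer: $9 \sqrt{34} \approx 52.479$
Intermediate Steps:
$L = -20$ ($L = 5 \left(-4\right) = -20$)
$t{\left(Z \right)} = Z + Z^{2}$ ($t{\left(Z \right)} = Z^{2} + Z = Z + Z^{2}$)
$D{\left(N \right)} = 380 + N$ ($D{\left(N \right)} = N - 20 \left(1 - 20\right) = N - -380 = N + 380 = 380 + N$)
$Y{\left(M,I \right)} = I M$
$\sqrt{474 + Y{\left(D{\left(0 \right)},-4 + 10 \right)}} = \sqrt{474 + \left(-4 + 10\right) \left(380 + 0\right)} = \sqrt{474 + 6 \cdot 380} = \sqrt{474 + 2280} = \sqrt{2754} = 9 \sqrt{34}$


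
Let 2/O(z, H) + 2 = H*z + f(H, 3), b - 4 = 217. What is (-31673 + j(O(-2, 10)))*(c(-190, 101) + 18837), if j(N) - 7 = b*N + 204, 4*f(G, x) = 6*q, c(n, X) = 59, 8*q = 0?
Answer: -6543741488/11 ≈ -5.9489e+8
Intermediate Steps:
q = 0 (q = (1/8)*0 = 0)
b = 221 (b = 4 + 217 = 221)
f(G, x) = 0 (f(G, x) = (6*0)/4 = (1/4)*0 = 0)
O(z, H) = 2/(-2 + H*z) (O(z, H) = 2/(-2 + (H*z + 0)) = 2/(-2 + H*z))
j(N) = 211 + 221*N (j(N) = 7 + (221*N + 204) = 7 + (204 + 221*N) = 211 + 221*N)
(-31673 + j(O(-2, 10)))*(c(-190, 101) + 18837) = (-31673 + (211 + 221*(2/(-2 + 10*(-2)))))*(59 + 18837) = (-31673 + (211 + 221*(2/(-2 - 20))))*18896 = (-31673 + (211 + 221*(2/(-22))))*18896 = (-31673 + (211 + 221*(2*(-1/22))))*18896 = (-31673 + (211 + 221*(-1/11)))*18896 = (-31673 + (211 - 221/11))*18896 = (-31673 + 2100/11)*18896 = -346303/11*18896 = -6543741488/11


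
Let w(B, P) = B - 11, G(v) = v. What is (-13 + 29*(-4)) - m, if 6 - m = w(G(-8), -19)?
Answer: -154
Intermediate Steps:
w(B, P) = -11 + B
m = 25 (m = 6 - (-11 - 8) = 6 - 1*(-19) = 6 + 19 = 25)
(-13 + 29*(-4)) - m = (-13 + 29*(-4)) - 1*25 = (-13 - 116) - 25 = -129 - 25 = -154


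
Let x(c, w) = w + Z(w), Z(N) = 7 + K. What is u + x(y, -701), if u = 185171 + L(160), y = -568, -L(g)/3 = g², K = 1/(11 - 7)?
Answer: 430709/4 ≈ 1.0768e+5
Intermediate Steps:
K = ¼ (K = 1/4 = ¼ ≈ 0.25000)
Z(N) = 29/4 (Z(N) = 7 + ¼ = 29/4)
L(g) = -3*g²
x(c, w) = 29/4 + w (x(c, w) = w + 29/4 = 29/4 + w)
u = 108371 (u = 185171 - 3*160² = 185171 - 3*25600 = 185171 - 76800 = 108371)
u + x(y, -701) = 108371 + (29/4 - 701) = 108371 - 2775/4 = 430709/4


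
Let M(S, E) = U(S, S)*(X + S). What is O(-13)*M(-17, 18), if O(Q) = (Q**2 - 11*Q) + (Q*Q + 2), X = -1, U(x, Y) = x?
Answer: 147798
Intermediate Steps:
O(Q) = 2 - 11*Q + 2*Q**2 (O(Q) = (Q**2 - 11*Q) + (Q**2 + 2) = (Q**2 - 11*Q) + (2 + Q**2) = 2 - 11*Q + 2*Q**2)
M(S, E) = S*(-1 + S)
O(-13)*M(-17, 18) = (2 - 11*(-13) + 2*(-13)**2)*(-17*(-1 - 17)) = (2 + 143 + 2*169)*(-17*(-18)) = (2 + 143 + 338)*306 = 483*306 = 147798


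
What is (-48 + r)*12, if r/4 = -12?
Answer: -1152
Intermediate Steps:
r = -48 (r = 4*(-12) = -48)
(-48 + r)*12 = (-48 - 48)*12 = -96*12 = -1152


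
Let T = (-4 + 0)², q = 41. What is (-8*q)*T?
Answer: -5248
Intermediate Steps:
T = 16 (T = (-4)² = 16)
(-8*q)*T = -8*41*16 = -328*16 = -5248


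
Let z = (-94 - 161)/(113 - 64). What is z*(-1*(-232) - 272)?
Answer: 10200/49 ≈ 208.16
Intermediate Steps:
z = -255/49 ≈ -5.2041
z*(-1*(-232) - 272) = -255*(-1*(-232) - 272)/49 = -255*(232 - 272)/49 = -255/49*(-40) = 10200/49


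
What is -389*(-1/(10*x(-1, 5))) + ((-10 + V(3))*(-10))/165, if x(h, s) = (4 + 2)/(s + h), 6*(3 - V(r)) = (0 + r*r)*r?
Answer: 4394/165 ≈ 26.630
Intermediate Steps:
V(r) = 3 - r**3/6 (V(r) = 3 - (0 + r*r)*r/6 = 3 - (0 + r**2)*r/6 = 3 - r**2*r/6 = 3 - r**3/6)
x(h, s) = 6/(h + s)
-389*(-1/(10*x(-1, 5))) + ((-10 + V(3))*(-10))/165 = -389/((-60/(-1 + 5))) + ((-10 + (3 - 1/6*3**3))*(-10))/165 = -389/((-60/4)) + ((-10 + (3 - 1/6*27))*(-10))*(1/165) = -389/((-60/4)) + ((-10 + (3 - 9/2))*(-10))*(1/165) = -389/((-10*3/2)) + ((-10 - 3/2)*(-10))*(1/165) = -389/(-15) - 23/2*(-10)*(1/165) = -389*(-1/15) + 115*(1/165) = 389/15 + 23/33 = 4394/165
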